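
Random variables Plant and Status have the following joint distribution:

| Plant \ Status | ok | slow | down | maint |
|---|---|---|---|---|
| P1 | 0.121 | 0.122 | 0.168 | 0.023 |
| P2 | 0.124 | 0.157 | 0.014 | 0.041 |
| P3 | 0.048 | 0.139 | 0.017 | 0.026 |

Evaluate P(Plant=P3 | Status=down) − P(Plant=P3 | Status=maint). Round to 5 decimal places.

P(Status=down) = 0.168 + 0.014 + 0.017 = 0.199; P(Plant=P3 | Status=down) = 0.017/0.199 = 0.085427.
P(Status=maint) = 0.023 + 0.041 + 0.026 = 0.090; P(Plant=P3 | Status=maint) = 0.026/0.090 = 0.288889.
Difference = -0.20346.

-0.20346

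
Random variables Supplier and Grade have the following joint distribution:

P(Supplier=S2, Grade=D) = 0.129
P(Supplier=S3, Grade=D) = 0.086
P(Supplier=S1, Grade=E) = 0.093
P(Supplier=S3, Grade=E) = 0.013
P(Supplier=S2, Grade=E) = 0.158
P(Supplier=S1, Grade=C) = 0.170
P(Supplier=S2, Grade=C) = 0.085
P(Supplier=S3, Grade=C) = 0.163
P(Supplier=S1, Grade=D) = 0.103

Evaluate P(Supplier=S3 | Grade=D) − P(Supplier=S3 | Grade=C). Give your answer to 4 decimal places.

P(Grade=D) = 0.103 + 0.129 + 0.086 = 0.318; P(Supplier=S3 | Grade=D) = 0.086/0.318 = 0.27044.
P(Grade=C) = 0.170 + 0.085 + 0.163 = 0.418; P(Supplier=S3 | Grade=C) = 0.163/0.418 = 0.38995.
Difference = -0.1195.

-0.1195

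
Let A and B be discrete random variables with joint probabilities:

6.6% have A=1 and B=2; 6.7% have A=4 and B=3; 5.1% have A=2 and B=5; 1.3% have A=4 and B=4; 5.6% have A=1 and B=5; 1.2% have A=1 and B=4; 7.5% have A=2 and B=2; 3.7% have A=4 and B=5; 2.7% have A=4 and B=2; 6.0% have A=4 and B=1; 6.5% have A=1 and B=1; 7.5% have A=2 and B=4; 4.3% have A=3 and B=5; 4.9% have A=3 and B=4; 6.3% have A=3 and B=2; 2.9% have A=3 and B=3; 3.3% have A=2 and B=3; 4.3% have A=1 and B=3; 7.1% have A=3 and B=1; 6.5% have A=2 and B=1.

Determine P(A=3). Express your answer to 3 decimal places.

P(A=3) = 0.071 + 0.063 + 0.029 + 0.049 + 0.043 = 0.255.

0.255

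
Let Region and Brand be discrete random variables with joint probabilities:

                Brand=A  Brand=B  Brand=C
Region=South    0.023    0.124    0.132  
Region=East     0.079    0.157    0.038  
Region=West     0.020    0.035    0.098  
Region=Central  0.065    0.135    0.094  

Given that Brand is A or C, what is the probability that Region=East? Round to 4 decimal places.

P(Brand=A) = 0.023 + 0.079 + 0.020 + 0.065 = 0.187.
P(Brand=C) = 0.132 + 0.038 + 0.098 + 0.094 = 0.362.
P(Brand ∈ {A, C}) = 0.187 + 0.362 = 0.549; P(Region=East, Brand ∈ {A, C}) = 0.079 + 0.038 = 0.117.
P(Region=East | Brand ∈ {A, C}) = 0.117/0.549 = 0.2131.

0.2131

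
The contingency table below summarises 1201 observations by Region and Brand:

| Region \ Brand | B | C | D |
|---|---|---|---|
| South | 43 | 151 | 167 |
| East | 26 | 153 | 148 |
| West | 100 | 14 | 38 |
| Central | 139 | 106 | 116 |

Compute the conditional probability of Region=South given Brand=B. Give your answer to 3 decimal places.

0.140

Total with Brand=B: 43 + 26 + 100 + 139 = 308.
P(Region=South | Brand=B) = 43/308 = 0.140.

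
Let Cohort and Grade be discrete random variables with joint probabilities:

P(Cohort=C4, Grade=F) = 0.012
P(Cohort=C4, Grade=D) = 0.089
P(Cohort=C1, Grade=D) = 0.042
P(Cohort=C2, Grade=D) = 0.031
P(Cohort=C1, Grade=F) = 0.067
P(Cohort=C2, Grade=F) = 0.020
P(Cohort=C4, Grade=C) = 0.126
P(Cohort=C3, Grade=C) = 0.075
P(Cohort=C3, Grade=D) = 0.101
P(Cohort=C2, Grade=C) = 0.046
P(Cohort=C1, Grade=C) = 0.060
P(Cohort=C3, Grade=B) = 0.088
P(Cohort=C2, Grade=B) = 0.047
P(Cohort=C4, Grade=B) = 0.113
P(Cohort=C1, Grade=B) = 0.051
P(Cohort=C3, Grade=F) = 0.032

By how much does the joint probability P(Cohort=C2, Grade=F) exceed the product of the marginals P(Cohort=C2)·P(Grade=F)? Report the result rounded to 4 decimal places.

P(Cohort=C2) = 0.047 + 0.046 + 0.031 + 0.020 = 0.144.
P(Grade=F) = 0.067 + 0.020 + 0.032 + 0.012 = 0.131.
P(Cohort=C2, Grade=F) − P(Cohort=C2)P(Grade=F) = 0.020 − 0.144×0.131 = 0.0011.

0.0011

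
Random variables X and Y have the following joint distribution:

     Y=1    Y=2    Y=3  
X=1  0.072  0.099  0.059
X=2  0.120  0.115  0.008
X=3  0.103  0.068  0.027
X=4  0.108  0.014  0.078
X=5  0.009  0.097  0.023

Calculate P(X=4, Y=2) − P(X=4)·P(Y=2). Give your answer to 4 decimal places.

P(X=4) = 0.108 + 0.014 + 0.078 = 0.200.
P(Y=2) = 0.099 + 0.115 + 0.068 + 0.014 + 0.097 = 0.393.
P(X=4, Y=2) − P(X=4)P(Y=2) = 0.014 − 0.200×0.393 = -0.0646.

-0.0646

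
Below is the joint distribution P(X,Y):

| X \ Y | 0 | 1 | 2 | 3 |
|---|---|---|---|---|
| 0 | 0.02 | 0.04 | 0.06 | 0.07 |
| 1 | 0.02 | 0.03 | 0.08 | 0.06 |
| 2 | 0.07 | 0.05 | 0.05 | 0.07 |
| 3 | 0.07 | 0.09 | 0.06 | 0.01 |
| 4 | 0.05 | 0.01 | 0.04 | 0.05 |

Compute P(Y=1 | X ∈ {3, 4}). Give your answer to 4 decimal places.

P(X=3) = 0.07 + 0.09 + 0.06 + 0.01 = 0.23.
P(X=4) = 0.05 + 0.01 + 0.04 + 0.05 = 0.15.
P(X ∈ {3, 4}) = 0.23 + 0.15 = 0.38; P(Y=1, X ∈ {3, 4}) = 0.09 + 0.01 = 0.10.
P(Y=1 | X ∈ {3, 4}) = 0.10/0.38 = 0.2632.

0.2632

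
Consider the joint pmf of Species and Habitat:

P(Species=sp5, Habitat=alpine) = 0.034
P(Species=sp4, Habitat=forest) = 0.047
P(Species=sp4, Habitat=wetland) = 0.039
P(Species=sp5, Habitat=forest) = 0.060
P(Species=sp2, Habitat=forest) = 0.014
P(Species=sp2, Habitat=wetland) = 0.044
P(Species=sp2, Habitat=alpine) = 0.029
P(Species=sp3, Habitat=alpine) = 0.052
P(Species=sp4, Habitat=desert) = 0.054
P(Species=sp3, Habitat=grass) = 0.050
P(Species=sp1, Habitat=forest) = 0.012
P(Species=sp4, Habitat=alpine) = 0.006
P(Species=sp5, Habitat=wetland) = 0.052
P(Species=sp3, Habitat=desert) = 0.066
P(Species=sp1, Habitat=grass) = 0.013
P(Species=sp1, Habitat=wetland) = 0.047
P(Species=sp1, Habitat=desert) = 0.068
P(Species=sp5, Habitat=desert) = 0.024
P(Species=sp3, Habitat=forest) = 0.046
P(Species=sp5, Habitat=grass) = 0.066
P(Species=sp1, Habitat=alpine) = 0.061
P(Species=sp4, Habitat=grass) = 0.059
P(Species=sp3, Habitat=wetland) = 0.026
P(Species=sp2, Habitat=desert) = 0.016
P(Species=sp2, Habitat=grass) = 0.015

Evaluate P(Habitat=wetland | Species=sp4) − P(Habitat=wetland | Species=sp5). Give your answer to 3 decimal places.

-0.030

P(Species=sp4) = 0.047 + 0.059 + 0.039 + 0.054 + 0.006 = 0.205; P(Habitat=wetland | Species=sp4) = 0.039/0.205 = 0.1902.
P(Species=sp5) = 0.060 + 0.066 + 0.052 + 0.024 + 0.034 = 0.236; P(Habitat=wetland | Species=sp5) = 0.052/0.236 = 0.2203.
Difference = -0.030.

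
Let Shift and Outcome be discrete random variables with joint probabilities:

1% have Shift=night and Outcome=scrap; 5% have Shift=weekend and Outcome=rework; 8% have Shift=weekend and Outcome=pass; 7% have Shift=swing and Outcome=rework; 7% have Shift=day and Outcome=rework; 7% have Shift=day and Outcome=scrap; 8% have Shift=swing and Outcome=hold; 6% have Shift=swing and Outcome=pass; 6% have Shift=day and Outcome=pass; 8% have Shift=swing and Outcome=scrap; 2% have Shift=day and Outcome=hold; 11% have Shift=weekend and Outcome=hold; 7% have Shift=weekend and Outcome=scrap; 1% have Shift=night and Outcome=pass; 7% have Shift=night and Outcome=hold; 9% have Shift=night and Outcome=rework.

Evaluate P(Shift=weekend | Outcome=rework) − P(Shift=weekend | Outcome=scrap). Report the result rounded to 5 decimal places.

P(Outcome=rework) = 0.07 + 0.07 + 0.09 + 0.05 = 0.28; P(Shift=weekend | Outcome=rework) = 0.05/0.28 = 0.178571.
P(Outcome=scrap) = 0.07 + 0.08 + 0.01 + 0.07 = 0.23; P(Shift=weekend | Outcome=scrap) = 0.07/0.23 = 0.304348.
Difference = -0.12578.

-0.12578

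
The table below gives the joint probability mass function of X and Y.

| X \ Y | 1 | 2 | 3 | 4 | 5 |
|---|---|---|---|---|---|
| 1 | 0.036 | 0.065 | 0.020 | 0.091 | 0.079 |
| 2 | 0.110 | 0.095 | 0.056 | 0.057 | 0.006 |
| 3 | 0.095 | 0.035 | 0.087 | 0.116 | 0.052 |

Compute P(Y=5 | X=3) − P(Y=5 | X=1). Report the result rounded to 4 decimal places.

-0.1364

P(X=3) = 0.095 + 0.035 + 0.087 + 0.116 + 0.052 = 0.385; P(Y=5 | X=3) = 0.052/0.385 = 0.13506.
P(X=1) = 0.036 + 0.065 + 0.020 + 0.091 + 0.079 = 0.291; P(Y=5 | X=1) = 0.079/0.291 = 0.27148.
Difference = -0.1364.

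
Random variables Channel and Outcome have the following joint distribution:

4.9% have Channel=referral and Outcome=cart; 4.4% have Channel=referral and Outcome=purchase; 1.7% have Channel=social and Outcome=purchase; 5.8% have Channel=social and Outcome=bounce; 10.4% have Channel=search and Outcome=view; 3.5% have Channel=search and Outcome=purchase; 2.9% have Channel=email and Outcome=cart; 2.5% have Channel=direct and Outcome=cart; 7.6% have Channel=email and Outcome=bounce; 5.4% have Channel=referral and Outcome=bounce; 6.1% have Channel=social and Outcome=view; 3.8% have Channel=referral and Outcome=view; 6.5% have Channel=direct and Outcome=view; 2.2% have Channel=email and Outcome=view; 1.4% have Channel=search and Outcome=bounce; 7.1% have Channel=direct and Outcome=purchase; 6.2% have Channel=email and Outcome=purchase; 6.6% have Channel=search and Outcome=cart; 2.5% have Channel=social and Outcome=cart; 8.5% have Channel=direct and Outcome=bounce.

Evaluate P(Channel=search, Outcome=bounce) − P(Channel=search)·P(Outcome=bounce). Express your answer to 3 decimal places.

P(Channel=search) = 0.014 + 0.104 + 0.066 + 0.035 = 0.219.
P(Outcome=bounce) = 0.076 + 0.014 + 0.058 + 0.085 + 0.054 = 0.287.
P(Channel=search, Outcome=bounce) − P(Channel=search)P(Outcome=bounce) = 0.014 − 0.219×0.287 = -0.049.

-0.049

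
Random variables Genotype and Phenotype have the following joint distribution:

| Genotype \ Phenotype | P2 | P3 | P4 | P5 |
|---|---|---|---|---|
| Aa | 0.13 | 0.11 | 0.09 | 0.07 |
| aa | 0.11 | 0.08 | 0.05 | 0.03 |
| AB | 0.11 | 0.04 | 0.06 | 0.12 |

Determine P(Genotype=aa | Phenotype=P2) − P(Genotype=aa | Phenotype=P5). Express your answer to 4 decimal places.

0.1779

P(Phenotype=P2) = 0.13 + 0.11 + 0.11 = 0.35; P(Genotype=aa | Phenotype=P2) = 0.11/0.35 = 0.31429.
P(Phenotype=P5) = 0.07 + 0.03 + 0.12 = 0.22; P(Genotype=aa | Phenotype=P5) = 0.03/0.22 = 0.13636.
Difference = 0.1779.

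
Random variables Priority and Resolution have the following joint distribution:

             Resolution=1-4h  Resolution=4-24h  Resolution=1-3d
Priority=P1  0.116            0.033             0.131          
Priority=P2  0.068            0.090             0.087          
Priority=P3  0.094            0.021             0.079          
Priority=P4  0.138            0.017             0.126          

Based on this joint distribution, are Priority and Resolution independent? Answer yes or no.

P(Priority=P2) = 0.245 and P(Resolution=4-24h) = 0.161, so their product is 0.03945, but P(Priority=P2, Resolution=4-24h) = 0.090. Since these differ, Priority and Resolution are not independent.

no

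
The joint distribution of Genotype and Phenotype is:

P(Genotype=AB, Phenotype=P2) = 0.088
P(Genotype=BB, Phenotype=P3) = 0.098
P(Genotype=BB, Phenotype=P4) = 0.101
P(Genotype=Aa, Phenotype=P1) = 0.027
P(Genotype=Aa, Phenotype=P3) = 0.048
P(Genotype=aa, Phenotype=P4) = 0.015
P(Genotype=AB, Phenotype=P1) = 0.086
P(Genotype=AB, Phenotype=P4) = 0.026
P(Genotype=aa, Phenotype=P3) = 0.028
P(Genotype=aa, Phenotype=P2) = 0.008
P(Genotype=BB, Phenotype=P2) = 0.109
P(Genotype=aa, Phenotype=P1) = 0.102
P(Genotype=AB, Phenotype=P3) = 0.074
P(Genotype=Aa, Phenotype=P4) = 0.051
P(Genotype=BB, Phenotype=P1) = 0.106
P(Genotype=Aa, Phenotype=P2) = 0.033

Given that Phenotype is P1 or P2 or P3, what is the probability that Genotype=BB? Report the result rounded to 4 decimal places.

0.3879

P(Phenotype=P1) = 0.027 + 0.102 + 0.086 + 0.106 = 0.321.
P(Phenotype=P2) = 0.033 + 0.008 + 0.088 + 0.109 = 0.238.
P(Phenotype=P3) = 0.048 + 0.028 + 0.074 + 0.098 = 0.248.
P(Phenotype ∈ {P1, P2, P3}) = 0.321 + 0.238 + 0.248 = 0.807; P(Genotype=BB, Phenotype ∈ {P1, P2, P3}) = 0.106 + 0.109 + 0.098 = 0.313.
P(Genotype=BB | Phenotype ∈ {P1, P2, P3}) = 0.313/0.807 = 0.3879.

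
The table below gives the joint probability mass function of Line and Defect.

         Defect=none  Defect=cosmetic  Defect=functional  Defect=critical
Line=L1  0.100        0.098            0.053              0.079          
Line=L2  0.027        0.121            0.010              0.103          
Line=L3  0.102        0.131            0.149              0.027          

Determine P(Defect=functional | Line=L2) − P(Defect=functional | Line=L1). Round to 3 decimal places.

-0.122

P(Line=L2) = 0.027 + 0.121 + 0.010 + 0.103 = 0.261; P(Defect=functional | Line=L2) = 0.010/0.261 = 0.0383.
P(Line=L1) = 0.100 + 0.098 + 0.053 + 0.079 = 0.330; P(Defect=functional | Line=L1) = 0.053/0.330 = 0.1606.
Difference = -0.122.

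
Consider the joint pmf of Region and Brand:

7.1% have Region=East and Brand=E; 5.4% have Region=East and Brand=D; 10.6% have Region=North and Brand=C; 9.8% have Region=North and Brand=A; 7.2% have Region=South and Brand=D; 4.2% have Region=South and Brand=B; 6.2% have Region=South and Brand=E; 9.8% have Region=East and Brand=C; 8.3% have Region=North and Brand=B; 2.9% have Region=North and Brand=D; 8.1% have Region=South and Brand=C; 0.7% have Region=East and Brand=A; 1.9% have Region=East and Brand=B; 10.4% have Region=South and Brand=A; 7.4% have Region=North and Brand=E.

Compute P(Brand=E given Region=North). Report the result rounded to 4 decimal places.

P(Region=North) = 0.098 + 0.083 + 0.106 + 0.029 + 0.074 = 0.390.
P(Brand=E | Region=North) = 0.074/0.390 = 0.1897.

0.1897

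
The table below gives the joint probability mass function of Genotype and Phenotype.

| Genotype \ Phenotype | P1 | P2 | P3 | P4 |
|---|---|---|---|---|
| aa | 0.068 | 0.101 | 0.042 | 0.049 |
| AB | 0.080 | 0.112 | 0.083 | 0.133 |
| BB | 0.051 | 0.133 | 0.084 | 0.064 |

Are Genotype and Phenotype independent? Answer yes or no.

P(Genotype=AB) = 0.408 and P(Phenotype=P4) = 0.246, so their product is 0.10037, but P(Genotype=AB, Phenotype=P4) = 0.133. Since these differ, Genotype and Phenotype are not independent.

no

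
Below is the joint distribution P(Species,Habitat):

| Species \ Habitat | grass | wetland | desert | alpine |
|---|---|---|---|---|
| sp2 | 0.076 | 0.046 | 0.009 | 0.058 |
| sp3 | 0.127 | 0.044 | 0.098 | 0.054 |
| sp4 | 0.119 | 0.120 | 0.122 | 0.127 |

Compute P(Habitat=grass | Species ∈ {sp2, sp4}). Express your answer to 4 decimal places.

0.2880

P(Species=sp2) = 0.076 + 0.046 + 0.009 + 0.058 = 0.189.
P(Species=sp4) = 0.119 + 0.120 + 0.122 + 0.127 = 0.488.
P(Species ∈ {sp2, sp4}) = 0.189 + 0.488 = 0.677; P(Habitat=grass, Species ∈ {sp2, sp4}) = 0.076 + 0.119 = 0.195.
P(Habitat=grass | Species ∈ {sp2, sp4}) = 0.195/0.677 = 0.2880.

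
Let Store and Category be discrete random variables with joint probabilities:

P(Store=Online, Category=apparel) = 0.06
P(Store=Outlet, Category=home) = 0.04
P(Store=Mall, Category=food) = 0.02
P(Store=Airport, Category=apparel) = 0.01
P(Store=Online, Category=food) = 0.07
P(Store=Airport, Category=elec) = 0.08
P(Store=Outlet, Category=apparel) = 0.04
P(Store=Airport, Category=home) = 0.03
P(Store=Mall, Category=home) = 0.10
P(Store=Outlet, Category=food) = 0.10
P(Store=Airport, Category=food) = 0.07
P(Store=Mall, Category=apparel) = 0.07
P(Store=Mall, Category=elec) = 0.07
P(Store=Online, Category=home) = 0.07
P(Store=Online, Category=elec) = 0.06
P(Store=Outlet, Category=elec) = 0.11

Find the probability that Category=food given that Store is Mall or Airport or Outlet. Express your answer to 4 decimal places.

0.2568

P(Store=Mall) = 0.02 + 0.07 + 0.07 + 0.10 = 0.26.
P(Store=Airport) = 0.07 + 0.01 + 0.08 + 0.03 = 0.19.
P(Store=Outlet) = 0.10 + 0.04 + 0.11 + 0.04 = 0.29.
P(Store ∈ {Mall, Airport, Outlet}) = 0.26 + 0.19 + 0.29 = 0.74; P(Category=food, Store ∈ {Mall, Airport, Outlet}) = 0.02 + 0.07 + 0.10 = 0.19.
P(Category=food | Store ∈ {Mall, Airport, Outlet}) = 0.19/0.74 = 0.2568.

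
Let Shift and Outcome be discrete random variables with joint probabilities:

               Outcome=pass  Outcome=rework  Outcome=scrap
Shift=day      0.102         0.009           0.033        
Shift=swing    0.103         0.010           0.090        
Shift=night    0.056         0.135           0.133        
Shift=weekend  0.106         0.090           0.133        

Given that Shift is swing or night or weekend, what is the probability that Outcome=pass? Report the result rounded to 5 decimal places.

P(Shift=swing) = 0.103 + 0.010 + 0.090 = 0.203.
P(Shift=night) = 0.056 + 0.135 + 0.133 = 0.324.
P(Shift=weekend) = 0.106 + 0.090 + 0.133 = 0.329.
P(Shift ∈ {swing, night, weekend}) = 0.203 + 0.324 + 0.329 = 0.856; P(Outcome=pass, Shift ∈ {swing, night, weekend}) = 0.103 + 0.056 + 0.106 = 0.265.
P(Outcome=pass | Shift ∈ {swing, night, weekend}) = 0.265/0.856 = 0.30958.

0.30958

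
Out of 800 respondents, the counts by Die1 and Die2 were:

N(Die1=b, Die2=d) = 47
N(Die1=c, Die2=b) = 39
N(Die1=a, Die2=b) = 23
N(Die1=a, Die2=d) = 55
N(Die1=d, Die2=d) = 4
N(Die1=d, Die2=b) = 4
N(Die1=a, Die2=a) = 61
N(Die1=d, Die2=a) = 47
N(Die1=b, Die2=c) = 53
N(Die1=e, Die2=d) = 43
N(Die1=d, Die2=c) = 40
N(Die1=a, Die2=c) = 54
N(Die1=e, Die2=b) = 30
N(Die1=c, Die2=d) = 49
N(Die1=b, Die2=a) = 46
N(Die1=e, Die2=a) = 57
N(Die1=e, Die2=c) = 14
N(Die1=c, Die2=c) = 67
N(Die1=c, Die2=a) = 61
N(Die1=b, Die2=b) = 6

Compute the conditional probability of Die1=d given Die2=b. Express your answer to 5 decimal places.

0.03922

Total with Die2=b: 23 + 6 + 39 + 4 + 30 = 102.
P(Die1=d | Die2=b) = 4/102 = 0.03922.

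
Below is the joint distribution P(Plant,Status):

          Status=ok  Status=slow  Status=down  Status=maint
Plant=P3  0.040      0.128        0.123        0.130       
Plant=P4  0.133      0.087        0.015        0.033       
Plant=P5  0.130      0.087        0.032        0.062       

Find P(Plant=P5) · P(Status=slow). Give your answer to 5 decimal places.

P(Plant=P5) = 0.130 + 0.087 + 0.032 + 0.062 = 0.311.
P(Status=slow) = 0.128 + 0.087 + 0.087 = 0.302.
Product: 0.311 × 0.302 = 0.09392.

0.09392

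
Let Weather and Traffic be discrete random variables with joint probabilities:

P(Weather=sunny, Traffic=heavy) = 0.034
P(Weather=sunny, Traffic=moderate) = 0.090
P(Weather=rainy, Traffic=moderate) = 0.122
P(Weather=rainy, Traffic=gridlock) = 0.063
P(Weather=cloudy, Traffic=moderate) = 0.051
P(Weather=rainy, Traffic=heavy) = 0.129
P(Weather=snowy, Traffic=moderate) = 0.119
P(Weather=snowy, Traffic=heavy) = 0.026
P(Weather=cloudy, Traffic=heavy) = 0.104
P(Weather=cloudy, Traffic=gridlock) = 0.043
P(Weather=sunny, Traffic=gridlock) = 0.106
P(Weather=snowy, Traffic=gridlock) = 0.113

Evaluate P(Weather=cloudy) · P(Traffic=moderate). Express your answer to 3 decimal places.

0.076

P(Weather=cloudy) = 0.051 + 0.104 + 0.043 = 0.198.
P(Traffic=moderate) = 0.090 + 0.051 + 0.122 + 0.119 = 0.382.
Product: 0.198 × 0.382 = 0.076.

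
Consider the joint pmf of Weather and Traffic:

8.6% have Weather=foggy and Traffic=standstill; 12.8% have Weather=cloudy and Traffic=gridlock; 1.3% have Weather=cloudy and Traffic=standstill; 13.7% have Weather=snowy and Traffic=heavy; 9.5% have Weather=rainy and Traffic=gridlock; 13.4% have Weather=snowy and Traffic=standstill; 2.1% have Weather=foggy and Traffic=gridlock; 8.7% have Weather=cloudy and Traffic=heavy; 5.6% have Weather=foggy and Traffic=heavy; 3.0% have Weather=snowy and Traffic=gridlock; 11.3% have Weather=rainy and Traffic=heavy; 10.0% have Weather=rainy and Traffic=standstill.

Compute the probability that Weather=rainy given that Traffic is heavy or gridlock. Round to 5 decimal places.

P(Traffic=heavy) = 0.087 + 0.113 + 0.137 + 0.056 = 0.393.
P(Traffic=gridlock) = 0.128 + 0.095 + 0.030 + 0.021 = 0.274.
P(Traffic ∈ {heavy, gridlock}) = 0.393 + 0.274 = 0.667; P(Weather=rainy, Traffic ∈ {heavy, gridlock}) = 0.113 + 0.095 = 0.208.
P(Weather=rainy | Traffic ∈ {heavy, gridlock}) = 0.208/0.667 = 0.31184.

0.31184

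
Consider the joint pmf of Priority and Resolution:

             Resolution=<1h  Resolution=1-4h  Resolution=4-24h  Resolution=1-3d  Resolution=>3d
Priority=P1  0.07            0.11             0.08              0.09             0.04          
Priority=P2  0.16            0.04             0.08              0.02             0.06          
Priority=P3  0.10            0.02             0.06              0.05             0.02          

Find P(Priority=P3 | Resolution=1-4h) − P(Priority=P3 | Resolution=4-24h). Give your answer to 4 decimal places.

-0.1551

P(Resolution=1-4h) = 0.11 + 0.04 + 0.02 = 0.17; P(Priority=P3 | Resolution=1-4h) = 0.02/0.17 = 0.11765.
P(Resolution=4-24h) = 0.08 + 0.08 + 0.06 = 0.22; P(Priority=P3 | Resolution=4-24h) = 0.06/0.22 = 0.27273.
Difference = -0.1551.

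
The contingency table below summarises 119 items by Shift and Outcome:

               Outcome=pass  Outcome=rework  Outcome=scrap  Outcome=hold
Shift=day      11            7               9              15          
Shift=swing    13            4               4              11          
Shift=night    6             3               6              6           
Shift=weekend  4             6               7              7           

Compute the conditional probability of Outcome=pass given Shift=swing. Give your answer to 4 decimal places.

0.4063

Total with Shift=swing: 13 + 4 + 4 + 11 = 32.
P(Outcome=pass | Shift=swing) = 13/32 = 0.4063.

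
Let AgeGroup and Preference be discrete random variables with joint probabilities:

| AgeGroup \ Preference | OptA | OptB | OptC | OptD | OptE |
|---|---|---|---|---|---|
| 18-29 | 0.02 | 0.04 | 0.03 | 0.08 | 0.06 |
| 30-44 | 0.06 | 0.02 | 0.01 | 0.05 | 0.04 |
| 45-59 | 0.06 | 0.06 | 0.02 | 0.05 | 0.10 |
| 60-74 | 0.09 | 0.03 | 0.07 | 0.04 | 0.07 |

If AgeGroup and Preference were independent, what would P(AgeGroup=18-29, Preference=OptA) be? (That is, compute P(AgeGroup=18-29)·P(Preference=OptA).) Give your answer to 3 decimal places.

P(AgeGroup=18-29) = 0.02 + 0.04 + 0.03 + 0.08 + 0.06 = 0.23.
P(Preference=OptA) = 0.02 + 0.06 + 0.06 + 0.09 = 0.23.
Product: 0.23 × 0.23 = 0.053.

0.053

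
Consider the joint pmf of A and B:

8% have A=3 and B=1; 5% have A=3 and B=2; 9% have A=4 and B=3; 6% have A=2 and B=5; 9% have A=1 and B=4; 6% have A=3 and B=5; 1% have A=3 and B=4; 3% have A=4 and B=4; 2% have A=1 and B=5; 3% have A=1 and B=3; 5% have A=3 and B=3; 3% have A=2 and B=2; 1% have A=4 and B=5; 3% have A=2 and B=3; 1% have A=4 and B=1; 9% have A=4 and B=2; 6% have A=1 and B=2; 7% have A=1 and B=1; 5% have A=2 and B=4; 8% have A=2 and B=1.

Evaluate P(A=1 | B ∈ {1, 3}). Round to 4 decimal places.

P(B=1) = 0.07 + 0.08 + 0.08 + 0.01 = 0.24.
P(B=3) = 0.03 + 0.03 + 0.05 + 0.09 = 0.20.
P(B ∈ {1, 3}) = 0.24 + 0.20 = 0.44; P(A=1, B ∈ {1, 3}) = 0.07 + 0.03 = 0.10.
P(A=1 | B ∈ {1, 3}) = 0.10/0.44 = 0.2273.

0.2273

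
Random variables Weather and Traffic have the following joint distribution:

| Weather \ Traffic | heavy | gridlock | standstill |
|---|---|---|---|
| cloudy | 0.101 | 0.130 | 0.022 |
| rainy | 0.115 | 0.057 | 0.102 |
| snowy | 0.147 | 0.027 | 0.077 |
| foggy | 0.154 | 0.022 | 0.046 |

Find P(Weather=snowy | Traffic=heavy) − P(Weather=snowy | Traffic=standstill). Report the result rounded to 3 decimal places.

P(Traffic=heavy) = 0.101 + 0.115 + 0.147 + 0.154 = 0.517; P(Weather=snowy | Traffic=heavy) = 0.147/0.517 = 0.2843.
P(Traffic=standstill) = 0.022 + 0.102 + 0.077 + 0.046 = 0.247; P(Weather=snowy | Traffic=standstill) = 0.077/0.247 = 0.3117.
Difference = -0.027.

-0.027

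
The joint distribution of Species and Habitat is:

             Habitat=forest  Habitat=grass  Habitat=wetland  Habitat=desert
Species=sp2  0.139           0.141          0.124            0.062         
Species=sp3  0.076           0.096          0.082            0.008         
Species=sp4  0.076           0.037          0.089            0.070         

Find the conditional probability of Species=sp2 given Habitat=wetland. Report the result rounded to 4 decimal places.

P(Habitat=wetland) = 0.124 + 0.082 + 0.089 = 0.295.
P(Species=sp2 | Habitat=wetland) = 0.124/0.295 = 0.4203.

0.4203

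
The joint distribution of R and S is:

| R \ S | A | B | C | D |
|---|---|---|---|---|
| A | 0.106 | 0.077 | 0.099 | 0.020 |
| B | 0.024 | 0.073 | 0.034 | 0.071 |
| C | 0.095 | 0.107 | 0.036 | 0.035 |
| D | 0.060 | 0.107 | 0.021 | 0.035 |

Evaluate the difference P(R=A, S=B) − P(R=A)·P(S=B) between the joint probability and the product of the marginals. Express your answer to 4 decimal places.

-0.0329

P(R=A) = 0.106 + 0.077 + 0.099 + 0.020 = 0.302.
P(S=B) = 0.077 + 0.073 + 0.107 + 0.107 = 0.364.
P(R=A, S=B) − P(R=A)P(S=B) = 0.077 − 0.302×0.364 = -0.0329.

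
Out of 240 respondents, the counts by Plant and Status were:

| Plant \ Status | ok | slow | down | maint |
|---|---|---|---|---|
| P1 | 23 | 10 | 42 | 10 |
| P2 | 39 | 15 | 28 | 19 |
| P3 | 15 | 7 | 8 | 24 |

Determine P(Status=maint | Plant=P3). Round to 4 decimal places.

0.4444

Total with Plant=P3: 15 + 7 + 8 + 24 = 54.
P(Status=maint | Plant=P3) = 24/54 = 0.4444.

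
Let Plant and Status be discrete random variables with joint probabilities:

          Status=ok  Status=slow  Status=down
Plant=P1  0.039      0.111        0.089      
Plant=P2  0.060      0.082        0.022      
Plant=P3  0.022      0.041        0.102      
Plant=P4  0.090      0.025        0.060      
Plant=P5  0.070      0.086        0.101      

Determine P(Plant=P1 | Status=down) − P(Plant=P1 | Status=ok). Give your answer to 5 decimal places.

0.09918

P(Status=down) = 0.089 + 0.022 + 0.102 + 0.060 + 0.101 = 0.374; P(Plant=P1 | Status=down) = 0.089/0.374 = 0.237968.
P(Status=ok) = 0.039 + 0.060 + 0.022 + 0.090 + 0.070 = 0.281; P(Plant=P1 | Status=ok) = 0.039/0.281 = 0.138790.
Difference = 0.09918.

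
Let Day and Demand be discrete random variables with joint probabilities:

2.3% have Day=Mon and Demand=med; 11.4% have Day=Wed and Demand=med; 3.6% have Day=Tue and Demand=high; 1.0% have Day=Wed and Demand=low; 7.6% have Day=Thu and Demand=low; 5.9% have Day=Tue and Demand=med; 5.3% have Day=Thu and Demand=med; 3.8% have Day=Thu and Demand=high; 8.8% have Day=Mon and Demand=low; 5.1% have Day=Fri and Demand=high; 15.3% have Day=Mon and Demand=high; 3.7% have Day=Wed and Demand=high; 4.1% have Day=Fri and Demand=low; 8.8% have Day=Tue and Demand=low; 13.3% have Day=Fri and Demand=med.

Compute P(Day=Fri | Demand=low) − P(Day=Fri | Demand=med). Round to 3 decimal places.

P(Demand=low) = 0.088 + 0.088 + 0.010 + 0.076 + 0.041 = 0.303; P(Day=Fri | Demand=low) = 0.041/0.303 = 0.1353.
P(Demand=med) = 0.023 + 0.059 + 0.114 + 0.053 + 0.133 = 0.382; P(Day=Fri | Demand=med) = 0.133/0.382 = 0.3482.
Difference = -0.213.

-0.213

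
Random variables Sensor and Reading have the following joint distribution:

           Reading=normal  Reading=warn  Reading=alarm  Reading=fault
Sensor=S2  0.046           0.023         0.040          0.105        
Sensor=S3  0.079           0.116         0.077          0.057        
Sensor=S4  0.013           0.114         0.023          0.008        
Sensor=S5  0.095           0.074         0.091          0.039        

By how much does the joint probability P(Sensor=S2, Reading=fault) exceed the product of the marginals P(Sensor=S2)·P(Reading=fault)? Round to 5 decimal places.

P(Sensor=S2) = 0.046 + 0.023 + 0.040 + 0.105 = 0.214.
P(Reading=fault) = 0.105 + 0.057 + 0.008 + 0.039 = 0.209.
P(Sensor=S2, Reading=fault) − P(Sensor=S2)P(Reading=fault) = 0.105 − 0.214×0.209 = 0.06027.

0.06027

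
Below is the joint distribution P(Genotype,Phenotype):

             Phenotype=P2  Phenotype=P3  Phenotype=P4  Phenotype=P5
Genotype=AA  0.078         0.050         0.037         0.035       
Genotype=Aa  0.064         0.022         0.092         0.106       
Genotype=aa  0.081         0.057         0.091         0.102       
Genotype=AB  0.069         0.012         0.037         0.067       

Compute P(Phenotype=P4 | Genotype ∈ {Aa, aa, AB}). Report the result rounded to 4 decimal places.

0.2750

P(Genotype=Aa) = 0.064 + 0.022 + 0.092 + 0.106 = 0.284.
P(Genotype=aa) = 0.081 + 0.057 + 0.091 + 0.102 = 0.331.
P(Genotype=AB) = 0.069 + 0.012 + 0.037 + 0.067 = 0.185.
P(Genotype ∈ {Aa, aa, AB}) = 0.284 + 0.331 + 0.185 = 0.800; P(Phenotype=P4, Genotype ∈ {Aa, aa, AB}) = 0.092 + 0.091 + 0.037 = 0.220.
P(Phenotype=P4 | Genotype ∈ {Aa, aa, AB}) = 0.220/0.800 = 0.2750.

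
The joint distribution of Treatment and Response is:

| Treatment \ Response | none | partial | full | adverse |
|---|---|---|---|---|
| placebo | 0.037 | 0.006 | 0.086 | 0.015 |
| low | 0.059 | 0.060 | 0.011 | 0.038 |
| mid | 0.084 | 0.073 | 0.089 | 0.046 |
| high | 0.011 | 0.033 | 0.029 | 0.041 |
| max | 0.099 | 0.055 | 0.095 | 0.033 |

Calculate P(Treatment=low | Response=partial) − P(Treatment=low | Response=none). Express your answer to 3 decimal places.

P(Response=partial) = 0.006 + 0.060 + 0.073 + 0.033 + 0.055 = 0.227; P(Treatment=low | Response=partial) = 0.060/0.227 = 0.2643.
P(Response=none) = 0.037 + 0.059 + 0.084 + 0.011 + 0.099 = 0.290; P(Treatment=low | Response=none) = 0.059/0.290 = 0.2034.
Difference = 0.061.

0.061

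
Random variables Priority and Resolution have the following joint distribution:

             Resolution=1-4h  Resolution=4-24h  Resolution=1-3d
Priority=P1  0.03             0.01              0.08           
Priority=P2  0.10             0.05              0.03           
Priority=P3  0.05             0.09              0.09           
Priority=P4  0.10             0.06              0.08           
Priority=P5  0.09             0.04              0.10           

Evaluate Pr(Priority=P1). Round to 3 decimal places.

P(Priority=P1) = 0.03 + 0.01 + 0.08 = 0.12.

0.120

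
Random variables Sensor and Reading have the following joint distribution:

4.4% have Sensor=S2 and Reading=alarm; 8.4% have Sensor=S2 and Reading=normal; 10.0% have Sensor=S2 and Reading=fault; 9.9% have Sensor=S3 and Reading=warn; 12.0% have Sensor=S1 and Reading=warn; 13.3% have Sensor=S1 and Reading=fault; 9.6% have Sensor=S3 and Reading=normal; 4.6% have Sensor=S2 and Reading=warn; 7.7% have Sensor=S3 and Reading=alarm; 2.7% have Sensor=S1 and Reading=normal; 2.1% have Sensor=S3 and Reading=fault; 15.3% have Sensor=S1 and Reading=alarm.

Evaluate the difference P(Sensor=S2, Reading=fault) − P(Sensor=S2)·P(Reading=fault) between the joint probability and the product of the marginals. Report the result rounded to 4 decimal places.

P(Sensor=S2) = 0.084 + 0.046 + 0.044 + 0.100 = 0.274.
P(Reading=fault) = 0.133 + 0.100 + 0.021 = 0.254.
P(Sensor=S2, Reading=fault) − P(Sensor=S2)P(Reading=fault) = 0.100 − 0.274×0.254 = 0.0304.

0.0304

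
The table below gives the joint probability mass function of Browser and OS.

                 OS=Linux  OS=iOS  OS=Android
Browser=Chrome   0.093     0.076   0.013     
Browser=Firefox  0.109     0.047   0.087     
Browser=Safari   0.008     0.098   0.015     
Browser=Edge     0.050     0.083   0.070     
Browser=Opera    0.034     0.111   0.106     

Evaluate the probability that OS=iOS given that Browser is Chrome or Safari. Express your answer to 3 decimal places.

0.574

P(Browser=Chrome) = 0.093 + 0.076 + 0.013 = 0.182.
P(Browser=Safari) = 0.008 + 0.098 + 0.015 = 0.121.
P(Browser ∈ {Chrome, Safari}) = 0.182 + 0.121 = 0.303; P(OS=iOS, Browser ∈ {Chrome, Safari}) = 0.076 + 0.098 = 0.174.
P(OS=iOS | Browser ∈ {Chrome, Safari}) = 0.174/0.303 = 0.574.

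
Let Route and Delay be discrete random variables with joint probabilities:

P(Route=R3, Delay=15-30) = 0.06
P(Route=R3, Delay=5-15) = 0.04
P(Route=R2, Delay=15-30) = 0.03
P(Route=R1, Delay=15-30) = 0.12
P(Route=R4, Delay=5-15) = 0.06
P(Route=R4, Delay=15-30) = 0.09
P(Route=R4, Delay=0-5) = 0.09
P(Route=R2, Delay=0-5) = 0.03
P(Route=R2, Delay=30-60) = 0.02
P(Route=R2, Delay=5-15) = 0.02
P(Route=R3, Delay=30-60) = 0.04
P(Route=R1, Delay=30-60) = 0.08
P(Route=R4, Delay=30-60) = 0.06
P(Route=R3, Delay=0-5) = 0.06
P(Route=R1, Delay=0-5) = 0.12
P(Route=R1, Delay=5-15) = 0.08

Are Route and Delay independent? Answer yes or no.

Every cell satisfies P(Route,Delay) = P(Route)·P(Delay). For instance P(Route=R1) = 0.40, P(Delay=30-60) = 0.20, and 0.40×0.20 = 0.08 matches the joint entry. So Route and Delay are independent.

yes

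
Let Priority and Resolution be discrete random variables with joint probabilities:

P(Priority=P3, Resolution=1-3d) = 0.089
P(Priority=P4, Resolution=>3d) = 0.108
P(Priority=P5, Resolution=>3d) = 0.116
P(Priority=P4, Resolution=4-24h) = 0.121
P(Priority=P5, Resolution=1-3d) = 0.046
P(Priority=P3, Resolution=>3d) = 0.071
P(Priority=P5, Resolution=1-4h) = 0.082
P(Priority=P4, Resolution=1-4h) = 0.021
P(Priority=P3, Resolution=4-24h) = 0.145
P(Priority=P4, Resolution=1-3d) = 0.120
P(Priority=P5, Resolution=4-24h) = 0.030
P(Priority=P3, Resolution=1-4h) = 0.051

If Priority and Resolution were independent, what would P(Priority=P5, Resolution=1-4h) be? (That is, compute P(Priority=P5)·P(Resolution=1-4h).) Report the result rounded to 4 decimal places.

P(Priority=P5) = 0.082 + 0.030 + 0.046 + 0.116 = 0.274.
P(Resolution=1-4h) = 0.051 + 0.021 + 0.082 = 0.154.
Product: 0.274 × 0.154 = 0.0422.

0.0422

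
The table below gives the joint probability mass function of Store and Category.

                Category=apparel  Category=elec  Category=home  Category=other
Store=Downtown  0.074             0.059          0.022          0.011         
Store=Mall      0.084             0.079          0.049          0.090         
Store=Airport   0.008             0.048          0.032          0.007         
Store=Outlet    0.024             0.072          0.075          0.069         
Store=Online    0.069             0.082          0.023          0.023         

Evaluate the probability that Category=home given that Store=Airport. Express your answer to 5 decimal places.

P(Store=Airport) = 0.008 + 0.048 + 0.032 + 0.007 = 0.095.
P(Category=home | Store=Airport) = 0.032/0.095 = 0.33684.

0.33684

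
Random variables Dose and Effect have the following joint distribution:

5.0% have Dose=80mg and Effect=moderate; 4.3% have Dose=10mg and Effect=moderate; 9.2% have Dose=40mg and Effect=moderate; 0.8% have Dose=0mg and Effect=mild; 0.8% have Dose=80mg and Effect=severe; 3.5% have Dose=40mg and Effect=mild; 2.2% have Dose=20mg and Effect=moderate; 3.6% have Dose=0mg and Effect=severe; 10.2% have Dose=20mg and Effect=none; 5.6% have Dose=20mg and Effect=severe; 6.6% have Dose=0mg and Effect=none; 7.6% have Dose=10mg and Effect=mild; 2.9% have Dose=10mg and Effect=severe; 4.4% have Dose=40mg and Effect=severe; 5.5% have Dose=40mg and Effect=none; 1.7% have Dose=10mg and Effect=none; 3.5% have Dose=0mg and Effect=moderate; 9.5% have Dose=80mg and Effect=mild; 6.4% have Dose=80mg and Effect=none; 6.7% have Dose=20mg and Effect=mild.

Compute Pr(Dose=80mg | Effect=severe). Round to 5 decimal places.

0.04624

P(Effect=severe) = 0.036 + 0.029 + 0.056 + 0.044 + 0.008 = 0.173.
P(Dose=80mg | Effect=severe) = 0.008/0.173 = 0.04624.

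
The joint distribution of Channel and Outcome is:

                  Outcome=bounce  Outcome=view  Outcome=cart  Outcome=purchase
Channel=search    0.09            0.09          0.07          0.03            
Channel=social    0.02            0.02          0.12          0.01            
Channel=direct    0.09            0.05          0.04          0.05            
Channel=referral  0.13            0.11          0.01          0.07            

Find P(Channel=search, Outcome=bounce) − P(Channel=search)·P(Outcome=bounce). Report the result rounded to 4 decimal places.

-0.0024

P(Channel=search) = 0.09 + 0.09 + 0.07 + 0.03 = 0.28.
P(Outcome=bounce) = 0.09 + 0.02 + 0.09 + 0.13 = 0.33.
P(Channel=search, Outcome=bounce) − P(Channel=search)P(Outcome=bounce) = 0.09 − 0.28×0.33 = -0.0024.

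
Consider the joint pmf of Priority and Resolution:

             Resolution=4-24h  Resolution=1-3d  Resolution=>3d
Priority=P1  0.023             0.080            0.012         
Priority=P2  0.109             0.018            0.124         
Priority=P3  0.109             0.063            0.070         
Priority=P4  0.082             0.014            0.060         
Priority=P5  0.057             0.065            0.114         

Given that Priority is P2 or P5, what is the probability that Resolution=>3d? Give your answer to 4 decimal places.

P(Priority=P2) = 0.109 + 0.018 + 0.124 = 0.251.
P(Priority=P5) = 0.057 + 0.065 + 0.114 = 0.236.
P(Priority ∈ {P2, P5}) = 0.251 + 0.236 = 0.487; P(Resolution=>3d, Priority ∈ {P2, P5}) = 0.124 + 0.114 = 0.238.
P(Resolution=>3d | Priority ∈ {P2, P5}) = 0.238/0.487 = 0.4887.

0.4887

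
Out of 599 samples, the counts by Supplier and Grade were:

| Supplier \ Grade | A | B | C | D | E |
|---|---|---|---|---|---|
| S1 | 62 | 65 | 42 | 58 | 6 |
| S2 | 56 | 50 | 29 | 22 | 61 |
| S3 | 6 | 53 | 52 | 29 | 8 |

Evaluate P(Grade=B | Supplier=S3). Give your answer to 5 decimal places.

0.35811

Total with Supplier=S3: 6 + 53 + 52 + 29 + 8 = 148.
P(Grade=B | Supplier=S3) = 53/148 = 0.35811.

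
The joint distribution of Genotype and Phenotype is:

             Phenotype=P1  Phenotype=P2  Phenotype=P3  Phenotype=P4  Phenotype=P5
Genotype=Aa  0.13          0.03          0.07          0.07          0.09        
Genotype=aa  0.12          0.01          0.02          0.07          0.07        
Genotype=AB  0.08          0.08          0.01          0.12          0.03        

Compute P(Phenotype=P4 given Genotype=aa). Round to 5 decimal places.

P(Genotype=aa) = 0.12 + 0.01 + 0.02 + 0.07 + 0.07 = 0.29.
P(Phenotype=P4 | Genotype=aa) = 0.07/0.29 = 0.24138.

0.24138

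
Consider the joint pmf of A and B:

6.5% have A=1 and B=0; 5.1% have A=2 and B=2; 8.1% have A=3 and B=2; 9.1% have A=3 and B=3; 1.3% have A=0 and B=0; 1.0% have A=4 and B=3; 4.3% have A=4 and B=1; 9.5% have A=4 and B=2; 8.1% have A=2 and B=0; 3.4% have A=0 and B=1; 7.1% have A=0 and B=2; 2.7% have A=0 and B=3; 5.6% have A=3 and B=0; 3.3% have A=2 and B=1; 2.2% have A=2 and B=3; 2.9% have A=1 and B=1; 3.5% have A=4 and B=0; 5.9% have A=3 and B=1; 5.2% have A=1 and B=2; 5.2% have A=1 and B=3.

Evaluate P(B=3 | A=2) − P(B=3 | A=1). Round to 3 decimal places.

-0.145

P(A=2) = 0.081 + 0.033 + 0.051 + 0.022 = 0.187; P(B=3 | A=2) = 0.022/0.187 = 0.1176.
P(A=1) = 0.065 + 0.029 + 0.052 + 0.052 = 0.198; P(B=3 | A=1) = 0.052/0.198 = 0.2626.
Difference = -0.145.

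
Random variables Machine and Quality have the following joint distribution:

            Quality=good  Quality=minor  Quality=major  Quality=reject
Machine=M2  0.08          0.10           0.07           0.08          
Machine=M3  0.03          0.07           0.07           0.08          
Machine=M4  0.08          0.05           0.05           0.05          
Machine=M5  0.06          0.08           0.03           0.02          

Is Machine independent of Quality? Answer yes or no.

P(Machine=M3) = 0.25 and P(Quality=good) = 0.25, so their product is 0.0625, but P(Machine=M3, Quality=good) = 0.03. Since these differ, Machine and Quality are not independent.

no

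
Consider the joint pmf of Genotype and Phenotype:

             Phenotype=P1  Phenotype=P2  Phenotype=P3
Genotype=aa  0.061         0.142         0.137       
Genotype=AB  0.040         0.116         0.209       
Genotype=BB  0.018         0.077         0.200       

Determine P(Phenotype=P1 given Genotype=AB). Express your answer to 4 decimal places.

0.1096

P(Genotype=AB) = 0.040 + 0.116 + 0.209 = 0.365.
P(Phenotype=P1 | Genotype=AB) = 0.040/0.365 = 0.1096.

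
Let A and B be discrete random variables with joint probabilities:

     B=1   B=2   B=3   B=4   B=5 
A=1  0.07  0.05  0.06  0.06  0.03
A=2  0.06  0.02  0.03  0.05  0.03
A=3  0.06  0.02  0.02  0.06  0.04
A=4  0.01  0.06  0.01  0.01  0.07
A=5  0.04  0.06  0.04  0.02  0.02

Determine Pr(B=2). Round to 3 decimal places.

0.210

P(B=2) = 0.05 + 0.02 + 0.02 + 0.06 + 0.06 = 0.21.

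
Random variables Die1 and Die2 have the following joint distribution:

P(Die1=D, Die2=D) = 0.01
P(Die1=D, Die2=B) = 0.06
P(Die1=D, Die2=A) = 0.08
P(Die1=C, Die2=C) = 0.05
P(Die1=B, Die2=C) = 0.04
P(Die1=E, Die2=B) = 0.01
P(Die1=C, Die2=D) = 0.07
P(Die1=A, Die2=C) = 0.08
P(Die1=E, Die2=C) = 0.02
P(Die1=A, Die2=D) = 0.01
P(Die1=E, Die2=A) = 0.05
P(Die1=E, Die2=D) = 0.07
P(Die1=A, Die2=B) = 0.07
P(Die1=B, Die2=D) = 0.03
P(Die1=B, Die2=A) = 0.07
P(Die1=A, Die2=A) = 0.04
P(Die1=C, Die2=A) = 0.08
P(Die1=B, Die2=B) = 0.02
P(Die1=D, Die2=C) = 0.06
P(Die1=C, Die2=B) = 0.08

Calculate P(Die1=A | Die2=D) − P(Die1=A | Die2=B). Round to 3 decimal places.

P(Die2=D) = 0.01 + 0.03 + 0.07 + 0.01 + 0.07 = 0.19; P(Die1=A | Die2=D) = 0.01/0.19 = 0.0526.
P(Die2=B) = 0.07 + 0.02 + 0.08 + 0.06 + 0.01 = 0.24; P(Die1=A | Die2=B) = 0.07/0.24 = 0.2917.
Difference = -0.239.

-0.239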